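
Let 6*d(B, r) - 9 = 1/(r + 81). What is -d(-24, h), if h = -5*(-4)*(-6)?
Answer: -175/117 ≈ -1.4957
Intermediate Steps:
h = -120 (h = 20*(-6) = -120)
d(B, r) = 3/2 + 1/(6*(81 + r)) (d(B, r) = 3/2 + 1/(6*(r + 81)) = 3/2 + 1/(6*(81 + r)))
-d(-24, h) = -(730 + 9*(-120))/(6*(81 - 120)) = -(730 - 1080)/(6*(-39)) = -(-1)*(-350)/(6*39) = -1*175/117 = -175/117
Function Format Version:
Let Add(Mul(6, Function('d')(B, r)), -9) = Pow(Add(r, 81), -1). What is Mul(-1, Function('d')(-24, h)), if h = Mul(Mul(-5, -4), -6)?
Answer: Rational(-175, 117) ≈ -1.4957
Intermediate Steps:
h = -120 (h = Mul(20, -6) = -120)
Function('d')(B, r) = Add(Rational(3, 2), Mul(Rational(1, 6), Pow(Add(81, r), -1))) (Function('d')(B, r) = Add(Rational(3, 2), Mul(Rational(1, 6), Pow(Add(r, 81), -1))) = Add(Rational(3, 2), Mul(Rational(1, 6), Pow(Add(81, r), -1))))
Mul(-1, Function('d')(-24, h)) = Mul(-1, Mul(Rational(1, 6), Pow(Add(81, -120), -1), Add(730, Mul(9, -120)))) = Mul(-1, Mul(Rational(1, 6), Pow(-39, -1), Add(730, -1080))) = Mul(-1, Mul(Rational(1, 6), Rational(-1, 39), -350)) = Mul(-1, Rational(175, 117)) = Rational(-175, 117)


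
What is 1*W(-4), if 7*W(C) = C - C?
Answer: 0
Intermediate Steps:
W(C) = 0 (W(C) = (C - C)/7 = (⅐)*0 = 0)
1*W(-4) = 1*0 = 0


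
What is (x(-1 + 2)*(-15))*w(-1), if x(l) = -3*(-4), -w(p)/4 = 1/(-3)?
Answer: -240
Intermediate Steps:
w(p) = 4/3 (w(p) = -4/(-3) = -4*(-⅓) = 4/3)
x(l) = 12
(x(-1 + 2)*(-15))*w(-1) = (12*(-15))*(4/3) = -180*4/3 = -240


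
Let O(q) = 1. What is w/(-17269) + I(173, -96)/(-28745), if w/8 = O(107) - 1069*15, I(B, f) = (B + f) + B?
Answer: 736572278/99279481 ≈ 7.4192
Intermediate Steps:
I(B, f) = f + 2*B
w = -128272 (w = 8*(1 - 1069*15) = 8*(1 - 1*16035) = 8*(1 - 16035) = 8*(-16034) = -128272)
w/(-17269) + I(173, -96)/(-28745) = -128272/(-17269) + (-96 + 2*173)/(-28745) = -128272*(-1/17269) + (-96 + 346)*(-1/28745) = 128272/17269 + 250*(-1/28745) = 128272/17269 - 50/5749 = 736572278/99279481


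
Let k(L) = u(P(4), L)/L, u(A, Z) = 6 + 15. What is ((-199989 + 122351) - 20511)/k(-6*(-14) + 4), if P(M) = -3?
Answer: -8637112/21 ≈ -4.1129e+5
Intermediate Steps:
u(A, Z) = 21
k(L) = 21/L
((-199989 + 122351) - 20511)/k(-6*(-14) + 4) = ((-199989 + 122351) - 20511)/((21/(-6*(-14) + 4))) = (-77638 - 20511)/((21/(84 + 4))) = -98149/(21/88) = -98149/(21*(1/88)) = -98149/21/88 = -98149*88/21 = -8637112/21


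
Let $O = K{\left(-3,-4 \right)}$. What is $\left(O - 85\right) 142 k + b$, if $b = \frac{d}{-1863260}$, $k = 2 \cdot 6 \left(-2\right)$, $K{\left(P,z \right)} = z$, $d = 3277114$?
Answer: $\frac{282572920003}{931630} \approx 3.0331 \cdot 10^{5}$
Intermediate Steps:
$O = -4$
$k = -24$ ($k = 12 \left(-2\right) = -24$)
$b = - \frac{1638557}{931630}$ ($b = \frac{3277114}{-1863260} = 3277114 \left(- \frac{1}{1863260}\right) = - \frac{1638557}{931630} \approx -1.7588$)
$\left(O - 85\right) 142 k + b = \left(-4 - 85\right) 142 \left(-24\right) - \frac{1638557}{931630} = \left(-89\right) 142 \left(-24\right) - \frac{1638557}{931630} = \left(-12638\right) \left(-24\right) - \frac{1638557}{931630} = 303312 - \frac{1638557}{931630} = \frac{282572920003}{931630}$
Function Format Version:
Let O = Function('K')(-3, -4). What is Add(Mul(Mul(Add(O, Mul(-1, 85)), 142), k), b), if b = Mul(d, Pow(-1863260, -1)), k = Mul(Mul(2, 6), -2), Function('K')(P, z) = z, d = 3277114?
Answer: Rational(282572920003, 931630) ≈ 3.0331e+5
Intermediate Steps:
O = -4
k = -24 (k = Mul(12, -2) = -24)
b = Rational(-1638557, 931630) (b = Mul(3277114, Pow(-1863260, -1)) = Mul(3277114, Rational(-1, 1863260)) = Rational(-1638557, 931630) ≈ -1.7588)
Add(Mul(Mul(Add(O, Mul(-1, 85)), 142), k), b) = Add(Mul(Mul(Add(-4, Mul(-1, 85)), 142), -24), Rational(-1638557, 931630)) = Add(Mul(Mul(Add(-4, -85), 142), -24), Rational(-1638557, 931630)) = Add(Mul(Mul(-89, 142), -24), Rational(-1638557, 931630)) = Add(Mul(-12638, -24), Rational(-1638557, 931630)) = Add(303312, Rational(-1638557, 931630)) = Rational(282572920003, 931630)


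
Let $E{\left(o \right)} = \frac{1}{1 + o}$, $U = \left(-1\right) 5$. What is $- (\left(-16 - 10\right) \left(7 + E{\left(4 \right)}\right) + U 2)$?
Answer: $\frac{986}{5} \approx 197.2$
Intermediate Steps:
$U = -5$
$- (\left(-16 - 10\right) \left(7 + E{\left(4 \right)}\right) + U 2) = - (\left(-16 - 10\right) \left(7 + \frac{1}{1 + 4}\right) - 10) = - (- 26 \left(7 + \frac{1}{5}\right) - 10) = - (\left(-26\right) \frac{36}{5} - 10) = - (- \frac{936}{5} - 10) = \left(-1\right) \left(- \frac{986}{5}\right) = \frac{986}{5}$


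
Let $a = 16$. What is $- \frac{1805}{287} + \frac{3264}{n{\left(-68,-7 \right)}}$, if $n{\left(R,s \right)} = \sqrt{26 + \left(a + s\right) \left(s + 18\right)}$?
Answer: $- \frac{1805}{287} + \frac{3264 \sqrt{5}}{25} \approx 285.65$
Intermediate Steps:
$n{\left(R,s \right)} = \sqrt{26 + \left(16 + s\right) \left(18 + s\right)}$ ($n{\left(R,s \right)} = \sqrt{26 + \left(16 + s\right) \left(s + 18\right)} = \sqrt{26 + \left(16 + s\right) \left(18 + s\right)}$)
$- \frac{1805}{287} + \frac{3264}{n{\left(-68,-7 \right)}} = - \frac{1805}{287} + \frac{3264}{\sqrt{314 + \left(-7\right)^{2} + 34 \left(-7\right)}} = \left(-1805\right) \frac{1}{287} + \frac{3264}{\sqrt{314 + 49 - 238}} = - \frac{1805}{287} + \frac{3264}{\sqrt{125}} = - \frac{1805}{287} + \frac{3264}{5 \sqrt{5}} = - \frac{1805}{287} + 3264 \frac{\sqrt{5}}{25} = - \frac{1805}{287} + \frac{3264 \sqrt{5}}{25}$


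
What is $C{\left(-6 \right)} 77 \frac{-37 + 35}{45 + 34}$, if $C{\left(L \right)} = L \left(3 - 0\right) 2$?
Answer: $\frac{5544}{79} \approx 70.177$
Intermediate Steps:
$C{\left(L \right)} = 6 L$ ($C{\left(L \right)} = L \left(3 + 0\right) 2 = L 3 \cdot 2 = 3 L 2 = 6 L$)
$C{\left(-6 \right)} 77 \frac{-37 + 35}{45 + 34} = 6 \left(-6\right) 77 \frac{-37 + 35}{45 + 34} = \left(-36\right) 77 \left(- \frac{2}{79}\right) = - 2772 \left(\left(-2\right) \frac{1}{79}\right) = \left(-2772\right) \left(- \frac{2}{79}\right) = \frac{5544}{79}$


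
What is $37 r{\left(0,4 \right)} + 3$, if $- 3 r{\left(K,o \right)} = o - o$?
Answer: $3$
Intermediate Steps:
$r{\left(K,o \right)} = 0$ ($r{\left(K,o \right)} = - \frac{o - o}{3} = \left(- \frac{1}{3}\right) 0 = 0$)
$37 r{\left(0,4 \right)} + 3 = 37 \cdot 0 + 3 = 0 + 3 = 3$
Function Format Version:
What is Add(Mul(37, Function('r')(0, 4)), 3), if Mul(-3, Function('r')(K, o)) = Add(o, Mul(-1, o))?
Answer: 3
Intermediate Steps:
Function('r')(K, o) = 0 (Function('r')(K, o) = Mul(Rational(-1, 3), Add(o, Mul(-1, o))) = Mul(Rational(-1, 3), 0) = 0)
Add(Mul(37, Function('r')(0, 4)), 3) = Add(Mul(37, 0), 3) = Add(0, 3) = 3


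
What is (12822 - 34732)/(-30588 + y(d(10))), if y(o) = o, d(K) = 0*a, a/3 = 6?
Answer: 10955/15294 ≈ 0.71629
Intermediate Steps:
a = 18 (a = 3*6 = 18)
d(K) = 0 (d(K) = 0*18 = 0)
(12822 - 34732)/(-30588 + y(d(10))) = (12822 - 34732)/(-30588 + 0) = -21910/(-30588) = -21910*(-1/30588) = 10955/15294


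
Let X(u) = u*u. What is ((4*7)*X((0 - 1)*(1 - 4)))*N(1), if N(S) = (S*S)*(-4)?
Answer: -1008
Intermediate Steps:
X(u) = u**2
N(S) = -4*S**2 (N(S) = S**2*(-4) = -4*S**2)
((4*7)*X((0 - 1)*(1 - 4)))*N(1) = ((4*7)*((0 - 1)*(1 - 4))**2)*(-4*1**2) = (28*(-1*(-3))**2)*(-4*1) = (28*3**2)*(-4) = (28*9)*(-4) = 252*(-4) = -1008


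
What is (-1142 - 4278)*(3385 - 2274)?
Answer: -6021620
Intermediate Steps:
(-1142 - 4278)*(3385 - 2274) = -5420*1111 = -6021620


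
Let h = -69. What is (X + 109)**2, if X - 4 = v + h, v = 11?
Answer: 3025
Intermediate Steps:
X = -54 (X = 4 + (11 - 69) = 4 - 58 = -54)
(X + 109)**2 = (-54 + 109)**2 = 55**2 = 3025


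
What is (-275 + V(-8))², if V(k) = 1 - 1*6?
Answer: 78400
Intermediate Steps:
V(k) = -5 (V(k) = 1 - 6 = -5)
(-275 + V(-8))² = (-275 - 5)² = (-280)² = 78400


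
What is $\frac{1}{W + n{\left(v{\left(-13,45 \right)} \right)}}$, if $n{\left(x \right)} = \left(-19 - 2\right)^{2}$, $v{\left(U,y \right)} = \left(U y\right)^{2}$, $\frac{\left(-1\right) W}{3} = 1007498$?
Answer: $- \frac{1}{3022053} \approx -3.309 \cdot 10^{-7}$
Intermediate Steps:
$W = -3022494$ ($W = \left(-3\right) 1007498 = -3022494$)
$v{\left(U,y \right)} = U^{2} y^{2}$
$n{\left(x \right)} = 441$ ($n{\left(x \right)} = \left(-21\right)^{2} = 441$)
$\frac{1}{W + n{\left(v{\left(-13,45 \right)} \right)}} = \frac{1}{-3022494 + 441} = \frac{1}{-3022053} = - \frac{1}{3022053}$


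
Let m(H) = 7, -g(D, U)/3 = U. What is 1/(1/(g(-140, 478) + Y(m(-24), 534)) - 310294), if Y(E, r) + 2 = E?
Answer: -1429/443410127 ≈ -3.2228e-6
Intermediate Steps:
g(D, U) = -3*U
Y(E, r) = -2 + E
1/(1/(g(-140, 478) + Y(m(-24), 534)) - 310294) = 1/(1/(-3*478 + (-2 + 7)) - 310294) = 1/(1/(-1434 + 5) - 310294) = 1/(1/(-1429) - 310294) = 1/(-1/1429 - 310294) = 1/(-443410127/1429) = -1429/443410127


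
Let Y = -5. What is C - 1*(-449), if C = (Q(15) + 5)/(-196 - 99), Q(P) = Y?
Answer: 449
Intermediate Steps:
Q(P) = -5
C = 0 (C = (-5 + 5)/(-196 - 99) = 0/(-295) = 0*(-1/295) = 0)
C - 1*(-449) = 0 - 1*(-449) = 0 + 449 = 449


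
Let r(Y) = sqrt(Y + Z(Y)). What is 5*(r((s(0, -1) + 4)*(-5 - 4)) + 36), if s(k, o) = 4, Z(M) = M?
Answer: 180 + 60*I ≈ 180.0 + 60.0*I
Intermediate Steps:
r(Y) = sqrt(2)*sqrt(Y) (r(Y) = sqrt(Y + Y) = sqrt(2*Y) = sqrt(2)*sqrt(Y))
5*(r((s(0, -1) + 4)*(-5 - 4)) + 36) = 5*(sqrt(2)*sqrt((4 + 4)*(-5 - 4)) + 36) = 5*(sqrt(2)*sqrt(8*(-9)) + 36) = 5*(sqrt(2)*sqrt(-72) + 36) = 5*(sqrt(2)*(6*I*sqrt(2)) + 36) = 5*(12*I + 36) = 5*(36 + 12*I) = 180 + 60*I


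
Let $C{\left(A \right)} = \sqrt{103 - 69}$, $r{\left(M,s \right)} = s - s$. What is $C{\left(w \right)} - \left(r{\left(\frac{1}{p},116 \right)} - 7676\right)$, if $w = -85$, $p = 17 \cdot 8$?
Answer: $7676 + \sqrt{34} \approx 7681.8$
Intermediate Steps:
$p = 136$
$r{\left(M,s \right)} = 0$
$C{\left(A \right)} = \sqrt{34}$
$C{\left(w \right)} - \left(r{\left(\frac{1}{p},116 \right)} - 7676\right) = \sqrt{34} - \left(0 - 7676\right) = \sqrt{34} - -7676 = \sqrt{34} + 7676 = 7676 + \sqrt{34}$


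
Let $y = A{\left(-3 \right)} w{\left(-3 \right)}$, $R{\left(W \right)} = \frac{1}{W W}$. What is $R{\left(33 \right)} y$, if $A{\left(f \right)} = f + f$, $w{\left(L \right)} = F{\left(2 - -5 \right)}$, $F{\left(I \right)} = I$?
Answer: $- \frac{14}{363} \approx -0.038567$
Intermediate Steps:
$w{\left(L \right)} = 7$ ($w{\left(L \right)} = 2 - -5 = 2 + 5 = 7$)
$A{\left(f \right)} = 2 f$
$R{\left(W \right)} = \frac{1}{W^{2}}$
$y = -42$ ($y = 2 \left(-3\right) 7 = \left(-6\right) 7 = -42$)
$R{\left(33 \right)} y = \frac{1}{1089} \left(-42\right) = - \frac{14}{363}$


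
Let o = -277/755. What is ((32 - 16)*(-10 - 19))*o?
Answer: 128528/755 ≈ 170.24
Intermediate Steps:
o = -277/755 (o = -277*1/755 = -277/755 ≈ -0.36689)
((32 - 16)*(-10 - 19))*o = ((32 - 16)*(-10 - 19))*(-277/755) = (16*(-29))*(-277/755) = -464*(-277/755) = 128528/755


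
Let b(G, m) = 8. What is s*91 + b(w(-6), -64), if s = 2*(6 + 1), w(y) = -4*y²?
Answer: 1282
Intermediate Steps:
s = 14 (s = 2*7 = 14)
s*91 + b(w(-6), -64) = 14*91 + 8 = 1274 + 8 = 1282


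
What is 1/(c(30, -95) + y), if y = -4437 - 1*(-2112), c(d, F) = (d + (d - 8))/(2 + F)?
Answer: -93/216277 ≈ -0.00043000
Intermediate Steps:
c(d, F) = (-8 + 2*d)/(2 + F) (c(d, F) = (d + (-8 + d))/(2 + F) = (-8 + 2*d)/(2 + F))
y = -2325 (y = -4437 + 2112 = -2325)
1/(c(30, -95) + y) = 1/(2*(-4 + 30)/(2 - 95) - 2325) = 1/(2*26/(-93) - 2325) = 1/(2*(-1/93)*26 - 2325) = 1/(-52/93 - 2325) = 1/(-216277/93) = -93/216277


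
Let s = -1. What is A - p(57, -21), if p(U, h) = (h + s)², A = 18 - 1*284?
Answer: -750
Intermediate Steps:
A = -266 (A = 18 - 284 = -266)
p(U, h) = (-1 + h)² (p(U, h) = (h - 1)² = (-1 + h)²)
A - p(57, -21) = -266 - (-1 - 21)² = -266 - 1*(-22)² = -266 - 1*484 = -266 - 484 = -750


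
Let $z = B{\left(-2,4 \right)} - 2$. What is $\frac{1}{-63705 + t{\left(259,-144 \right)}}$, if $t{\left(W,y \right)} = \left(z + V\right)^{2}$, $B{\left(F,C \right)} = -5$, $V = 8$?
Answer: $- \frac{1}{63704} \approx -1.5698 \cdot 10^{-5}$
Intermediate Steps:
$z = -7$ ($z = -5 - 2 = -7$)
$t{\left(W,y \right)} = 1$ ($t{\left(W,y \right)} = \left(-7 + 8\right)^{2} = 1^{2} = 1$)
$\frac{1}{-63705 + t{\left(259,-144 \right)}} = \frac{1}{-63705 + 1} = \frac{1}{-63704} = - \frac{1}{63704}$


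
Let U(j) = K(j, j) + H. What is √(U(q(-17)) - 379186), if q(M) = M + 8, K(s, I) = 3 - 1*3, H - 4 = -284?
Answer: I*√379466 ≈ 616.01*I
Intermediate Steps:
H = -280 (H = 4 - 284 = -280)
K(s, I) = 0 (K(s, I) = 3 - 3 = 0)
q(M) = 8 + M
U(j) = -280 (U(j) = 0 - 280 = -280)
√(U(q(-17)) - 379186) = √(-280 - 379186) = √(-379466) = I*√379466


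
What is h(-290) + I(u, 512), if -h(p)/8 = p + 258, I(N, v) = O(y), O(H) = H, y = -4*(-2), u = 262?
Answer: 264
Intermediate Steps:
y = 8
I(N, v) = 8
h(p) = -2064 - 8*p (h(p) = -8*(p + 258) = -8*(258 + p) = -2064 - 8*p)
h(-290) + I(u, 512) = (-2064 - 8*(-290)) + 8 = (-2064 + 2320) + 8 = 256 + 8 = 264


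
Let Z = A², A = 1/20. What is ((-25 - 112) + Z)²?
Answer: 3002930401/160000 ≈ 18768.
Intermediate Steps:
A = 1/20 ≈ 0.050000
Z = 1/400 (Z = (1/20)² = 1/400 ≈ 0.0025000)
((-25 - 112) + Z)² = ((-25 - 112) + 1/400)² = (-137 + 1/400)² = (-54799/400)² = 3002930401/160000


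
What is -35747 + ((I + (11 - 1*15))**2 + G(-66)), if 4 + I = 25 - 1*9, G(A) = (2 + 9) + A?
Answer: -35738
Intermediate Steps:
G(A) = 11 + A
I = 12 (I = -4 + (25 - 1*9) = -4 + (25 - 9) = -4 + 16 = 12)
-35747 + ((I + (11 - 1*15))**2 + G(-66)) = -35747 + ((12 + (11 - 1*15))**2 + (11 - 66)) = -35747 + ((12 + (11 - 15))**2 - 55) = -35747 + ((12 - 4)**2 - 55) = -35747 + (8**2 - 55) = -35747 + (64 - 55) = -35747 + 9 = -35738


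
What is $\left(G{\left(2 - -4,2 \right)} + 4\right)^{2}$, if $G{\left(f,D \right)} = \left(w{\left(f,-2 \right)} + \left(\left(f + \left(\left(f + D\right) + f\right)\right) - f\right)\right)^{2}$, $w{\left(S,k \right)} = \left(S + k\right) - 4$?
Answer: $40000$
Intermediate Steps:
$w{\left(S,k \right)} = -4 + S + k$
$G{\left(f,D \right)} = \left(-6 + D + 3 f\right)^{2}$ ($G{\left(f,D \right)} = \left(\left(-4 + f - 2\right) + \left(\left(f + \left(\left(f + D\right) + f\right)\right) - f\right)\right)^{2} = \left(\left(-6 + f\right) + \left(\left(f + \left(\left(D + f\right) + f\right)\right) - f\right)\right)^{2} = \left(\left(-6 + f\right) + \left(\left(f + \left(D + 2 f\right)\right) - f\right)\right)^{2} = \left(\left(-6 + f\right) + \left(\left(D + 3 f\right) - f\right)\right)^{2} = \left(\left(-6 + f\right) + \left(D + 2 f\right)\right)^{2} = \left(-6 + D + 3 f\right)^{2}$)
$\left(G{\left(2 - -4,2 \right)} + 4\right)^{2} = \left(\left(-6 + 2 + 3 \left(2 - -4\right)\right)^{2} + 4\right)^{2} = \left(\left(-6 + 2 + 3 \left(2 + 4\right)\right)^{2} + 4\right)^{2} = \left(\left(-6 + 2 + 3 \cdot 6\right)^{2} + 4\right)^{2} = \left(\left(-6 + 2 + 18\right)^{2} + 4\right)^{2} = \left(14^{2} + 4\right)^{2} = \left(196 + 4\right)^{2} = 200^{2} = 40000$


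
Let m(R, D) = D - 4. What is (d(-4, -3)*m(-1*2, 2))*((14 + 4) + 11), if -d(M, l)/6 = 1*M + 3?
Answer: -348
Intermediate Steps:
d(M, l) = -18 - 6*M (d(M, l) = -6*(1*M + 3) = -6*(M + 3) = -6*(3 + M) = -18 - 6*M)
m(R, D) = -4 + D
(d(-4, -3)*m(-1*2, 2))*((14 + 4) + 11) = ((-18 - 6*(-4))*(-4 + 2))*((14 + 4) + 11) = ((-18 + 24)*(-2))*(18 + 11) = (6*(-2))*29 = -12*29 = -348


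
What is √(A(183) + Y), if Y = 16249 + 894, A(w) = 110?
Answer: 9*√213 ≈ 131.35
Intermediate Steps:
Y = 17143
√(A(183) + Y) = √(110 + 17143) = √17253 = 9*√213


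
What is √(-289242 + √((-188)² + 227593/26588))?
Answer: √(-176878424808 + 782*√21618938895)/782 ≈ 537.64*I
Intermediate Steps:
√(-289242 + √((-188)² + 227593/26588)) = √(-289242 + √(35344 + 227593*(1/26588))) = √(-289242 + √(35344 + 227593/26588)) = √(-289242 + √(939953865/26588)) = √(-289242 + √21618938895/782)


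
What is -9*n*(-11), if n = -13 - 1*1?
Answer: -1386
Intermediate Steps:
n = -14 (n = -13 - 1 = -14)
-9*n*(-11) = -9*(-14)*(-11) = 126*(-11) = -1386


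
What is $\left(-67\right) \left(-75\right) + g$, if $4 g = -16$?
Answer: $5021$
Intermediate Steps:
$g = -4$ ($g = \frac{1}{4} \left(-16\right) = -4$)
$\left(-67\right) \left(-75\right) + g = \left(-67\right) \left(-75\right) - 4 = 5025 - 4 = 5021$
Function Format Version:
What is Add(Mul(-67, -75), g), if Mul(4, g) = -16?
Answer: 5021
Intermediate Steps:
g = -4 (g = Mul(Rational(1, 4), -16) = -4)
Add(Mul(-67, -75), g) = Add(Mul(-67, -75), -4) = Add(5025, -4) = 5021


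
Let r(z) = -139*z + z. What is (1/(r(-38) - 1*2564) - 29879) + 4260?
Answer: -68658919/2680 ≈ -25619.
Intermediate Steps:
r(z) = -138*z
(1/(r(-38) - 1*2564) - 29879) + 4260 = (1/(-138*(-38) - 1*2564) - 29879) + 4260 = (1/(5244 - 2564) - 29879) + 4260 = (1/2680 - 29879) + 4260 = -80075719/2680 + 4260 = -68658919/2680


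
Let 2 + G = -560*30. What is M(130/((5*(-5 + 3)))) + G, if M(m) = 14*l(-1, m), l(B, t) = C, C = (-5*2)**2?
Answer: -15402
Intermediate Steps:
C = 100 (C = (-10)**2 = 100)
l(B, t) = 100
M(m) = 1400 (M(m) = 14*100 = 1400)
G = -16802 (G = -2 - 560*30 = -2 - 16800 = -16802)
M(130/((5*(-5 + 3)))) + G = 1400 - 16802 = -15402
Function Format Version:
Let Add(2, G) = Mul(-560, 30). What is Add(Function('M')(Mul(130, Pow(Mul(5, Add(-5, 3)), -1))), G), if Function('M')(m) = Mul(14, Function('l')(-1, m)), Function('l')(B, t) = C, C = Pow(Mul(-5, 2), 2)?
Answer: -15402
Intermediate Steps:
C = 100 (C = Pow(-10, 2) = 100)
Function('l')(B, t) = 100
Function('M')(m) = 1400 (Function('M')(m) = Mul(14, 100) = 1400)
G = -16802 (G = Add(-2, Mul(-560, 30)) = Add(-2, -16800) = -16802)
Add(Function('M')(Mul(130, Pow(Mul(5, Add(-5, 3)), -1))), G) = Add(1400, -16802) = -15402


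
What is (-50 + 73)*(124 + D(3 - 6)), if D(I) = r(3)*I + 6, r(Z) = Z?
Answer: 2783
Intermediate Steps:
D(I) = 6 + 3*I (D(I) = 3*I + 6 = 6 + 3*I)
(-50 + 73)*(124 + D(3 - 6)) = (-50 + 73)*(124 + (6 + 3*(3 - 6))) = 23*(124 + (6 + 3*(-3))) = 23*(124 + (6 - 9)) = 23*(124 - 3) = 23*121 = 2783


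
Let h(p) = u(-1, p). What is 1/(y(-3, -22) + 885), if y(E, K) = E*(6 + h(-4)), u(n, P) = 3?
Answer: 1/858 ≈ 0.0011655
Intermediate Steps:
h(p) = 3
y(E, K) = 9*E (y(E, K) = E*(6 + 3) = E*9 = 9*E)
1/(y(-3, -22) + 885) = 1/(9*(-3) + 885) = 1/(-27 + 885) = 1/858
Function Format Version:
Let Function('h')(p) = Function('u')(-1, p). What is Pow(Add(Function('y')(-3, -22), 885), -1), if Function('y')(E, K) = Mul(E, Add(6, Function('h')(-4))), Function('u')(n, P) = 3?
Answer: Rational(1, 858) ≈ 0.0011655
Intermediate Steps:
Function('h')(p) = 3
Function('y')(E, K) = Mul(9, E) (Function('y')(E, K) = Mul(E, Add(6, 3)) = Mul(E, 9) = Mul(9, E))
Pow(Add(Function('y')(-3, -22), 885), -1) = Pow(Add(Mul(9, -3), 885), -1) = Pow(Add(-27, 885), -1) = Pow(858, -1) = Rational(1, 858)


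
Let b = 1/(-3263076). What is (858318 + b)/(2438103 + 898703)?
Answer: 2800756866167/10888251575256 ≈ 0.25723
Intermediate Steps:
b = -1/3263076 ≈ -3.0646e-7
(858318 + b)/(2438103 + 898703) = (858318 - 1/3263076)/(2438103 + 898703) = (2800756866167/3263076)/3336806 = (2800756866167/3263076)*(1/3336806) = 2800756866167/10888251575256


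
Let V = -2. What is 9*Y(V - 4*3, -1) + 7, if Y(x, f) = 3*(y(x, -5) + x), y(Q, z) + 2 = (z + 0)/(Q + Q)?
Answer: -11765/28 ≈ -420.18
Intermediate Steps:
y(Q, z) = -2 + z/(2*Q) (y(Q, z) = -2 + (z + 0)/(Q + Q) = -2 + z/((2*Q)) = -2 + z*(1/(2*Q)) = -2 + z/(2*Q))
Y(x, f) = -6 + 3*x - 15/(2*x) (Y(x, f) = 3*((-2 + (1/2)*(-5)/x) + x) = 3*((-2 - 5/(2*x)) + x) = 3*(-2 + x - 5/(2*x)) = -6 + 3*x - 15/(2*x))
9*Y(V - 4*3, -1) + 7 = 9*(-6 + 3*(-2 - 4*3) - 15/(2*(-2 - 4*3))) + 7 = 9*(-6 + 3*(-2 - 12) - 15/(2*(-2 - 12))) + 7 = 9*(-6 + 3*(-14) - 15/2/(-14)) + 7 = 9*(-6 - 42 - 15/2*(-1/14)) + 7 = 9*(-6 - 42 + 15/28) + 7 = 9*(-1329/28) + 7 = -11961/28 + 7 = -11765/28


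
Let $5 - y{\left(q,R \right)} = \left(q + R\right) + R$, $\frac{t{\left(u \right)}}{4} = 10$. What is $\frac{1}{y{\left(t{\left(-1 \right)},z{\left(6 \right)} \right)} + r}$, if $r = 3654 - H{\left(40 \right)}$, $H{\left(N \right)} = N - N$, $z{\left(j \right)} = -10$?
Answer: $\frac{1}{3639} \approx 0.0002748$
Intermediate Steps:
$t{\left(u \right)} = 40$ ($t{\left(u \right)} = 4 \cdot 10 = 40$)
$H{\left(N \right)} = 0$
$y{\left(q,R \right)} = 5 - q - 2 R$ ($y{\left(q,R \right)} = 5 - \left(\left(q + R\right) + R\right) = 5 - \left(\left(R + q\right) + R\right) = 5 - \left(q + 2 R\right) = 5 - q - 2 R$)
$r = 3654$ ($r = 3654 - 0 = 3654 + 0 = 3654$)
$\frac{1}{y{\left(t{\left(-1 \right)},z{\left(6 \right)} \right)} + r} = \frac{1}{\left(5 - 40 - -20\right) + 3654} = \frac{1}{\left(5 - 40 + 20\right) + 3654} = \frac{1}{-15 + 3654} = \frac{1}{3639}$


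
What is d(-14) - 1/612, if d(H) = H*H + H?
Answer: 111383/612 ≈ 182.00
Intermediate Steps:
d(H) = H + H² (d(H) = H² + H = H + H²)
d(-14) - 1/612 = -14*(1 - 14) - 1/612 = -14*(-13) - 1*1/612 = 182 - 1/612 = 111383/612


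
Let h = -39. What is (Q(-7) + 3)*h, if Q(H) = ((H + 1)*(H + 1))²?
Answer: -50661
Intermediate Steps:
Q(H) = (1 + H)⁴ (Q(H) = ((1 + H)*(1 + H))² = ((1 + H)²)² = (1 + H)⁴)
(Q(-7) + 3)*h = ((1 - 7)⁴ + 3)*(-39) = ((-6)⁴ + 3)*(-39) = (1296 + 3)*(-39) = 1299*(-39) = -50661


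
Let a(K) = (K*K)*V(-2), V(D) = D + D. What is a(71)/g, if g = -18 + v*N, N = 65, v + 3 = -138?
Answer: 20164/9183 ≈ 2.1958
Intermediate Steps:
V(D) = 2*D
v = -141 (v = -3 - 138 = -141)
a(K) = -4*K² (a(K) = (K*K)*(2*(-2)) = K²*(-4) = -4*K²)
g = -9183 (g = -18 - 141*65 = -18 - 9165 = -9183)
a(71)/g = -4*71²/(-9183) = -4*5041*(-1/9183) = -20164*(-1/9183) = 20164/9183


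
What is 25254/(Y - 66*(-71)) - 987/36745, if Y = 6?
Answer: 6690777/1249330 ≈ 5.3555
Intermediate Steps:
25254/(Y - 66*(-71)) - 987/36745 = 25254/(6 - 66*(-71)) - 987/36745 = 25254/(6 + 4686) - 987*1/36745 = 25254/4692 - 987/36745 = 25254*(1/4692) - 987/36745 = 183/34 - 987/36745 = 6690777/1249330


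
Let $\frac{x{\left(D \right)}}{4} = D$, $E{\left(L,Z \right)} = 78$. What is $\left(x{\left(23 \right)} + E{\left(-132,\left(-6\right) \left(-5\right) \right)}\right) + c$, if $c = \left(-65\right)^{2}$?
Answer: $4395$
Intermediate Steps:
$c = 4225$
$x{\left(D \right)} = 4 D$
$\left(x{\left(23 \right)} + E{\left(-132,\left(-6\right) \left(-5\right) \right)}\right) + c = \left(4 \cdot 23 + 78\right) + 4225 = \left(92 + 78\right) + 4225 = 170 + 4225 = 4395$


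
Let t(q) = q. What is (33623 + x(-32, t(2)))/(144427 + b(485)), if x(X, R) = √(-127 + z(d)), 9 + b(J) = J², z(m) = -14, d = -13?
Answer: 33623/379643 + I*√141/379643 ≈ 0.088565 + 3.1278e-5*I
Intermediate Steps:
b(J) = -9 + J²
x(X, R) = I*√141 (x(X, R) = √(-127 - 14) = √(-141) = I*√141)
(33623 + x(-32, t(2)))/(144427 + b(485)) = (33623 + I*√141)/(144427 + (-9 + 485²)) = (33623 + I*√141)/(144427 + (-9 + 235225)) = (33623 + I*√141)/(144427 + 235216) = (33623 + I*√141)/379643 = (33623 + I*√141)*(1/379643) = 33623/379643 + I*√141/379643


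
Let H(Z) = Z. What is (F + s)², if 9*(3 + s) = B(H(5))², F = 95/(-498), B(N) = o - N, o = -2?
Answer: 11336689/2232036 ≈ 5.0791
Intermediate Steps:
B(N) = -2 - N
F = -95/498 (F = 95*(-1/498) = -95/498 ≈ -0.19076)
s = 22/9 (s = -3 + (-2 - 1*5)²/9 = -3 + (-2 - 5)²/9 = -3 + (⅑)*(-7)² = -3 + (⅑)*49 = -3 + 49/9 = 22/9 ≈ 2.4444)
(F + s)² = (-95/498 + 22/9)² = (3367/1494)² = 11336689/2232036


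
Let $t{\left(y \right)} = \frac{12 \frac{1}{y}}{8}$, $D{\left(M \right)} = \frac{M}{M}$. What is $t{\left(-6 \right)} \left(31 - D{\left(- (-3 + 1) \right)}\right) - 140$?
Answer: $- \frac{295}{2} \approx -147.5$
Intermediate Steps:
$D{\left(M \right)} = 1$
$t{\left(y \right)} = \frac{3}{2 y}$ ($t{\left(y \right)} = \frac{12}{y} \frac{1}{8} = \frac{3}{2 y}$)
$t{\left(-6 \right)} \left(31 - D{\left(- (-3 + 1) \right)}\right) - 140 = \frac{3}{2 \left(-6\right)} \left(31 - 1\right) - 140 = \frac{3}{2} \left(- \frac{1}{6}\right) \left(31 - 1\right) - 140 = \left(- \frac{1}{4}\right) 30 - 140 = - \frac{15}{2} - 140 = - \frac{295}{2}$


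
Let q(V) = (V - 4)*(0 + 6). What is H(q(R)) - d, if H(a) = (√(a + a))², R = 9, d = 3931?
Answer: -3871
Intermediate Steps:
q(V) = -24 + 6*V (q(V) = (-4 + V)*6 = -24 + 6*V)
H(a) = 2*a (H(a) = (√(2*a))² = (√2*√a)² = 2*a)
H(q(R)) - d = 2*(-24 + 6*9) - 1*3931 = 2*(-24 + 54) - 3931 = 2*30 - 3931 = 60 - 3931 = -3871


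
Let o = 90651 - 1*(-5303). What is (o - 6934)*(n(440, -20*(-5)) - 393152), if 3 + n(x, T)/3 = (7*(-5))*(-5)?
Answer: -34952456720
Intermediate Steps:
n(x, T) = 516 (n(x, T) = -9 + 3*((7*(-5))*(-5)) = -9 + 3*(-35*(-5)) = -9 + 3*175 = -9 + 525 = 516)
o = 95954 (o = 90651 + 5303 = 95954)
(o - 6934)*(n(440, -20*(-5)) - 393152) = (95954 - 6934)*(516 - 393152) = 89020*(-392636) = -34952456720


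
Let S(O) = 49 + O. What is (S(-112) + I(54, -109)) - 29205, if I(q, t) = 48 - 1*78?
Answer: -29298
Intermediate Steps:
I(q, t) = -30 (I(q, t) = 48 - 78 = -30)
(S(-112) + I(54, -109)) - 29205 = ((49 - 112) - 30) - 29205 = (-63 - 30) - 29205 = -93 - 29205 = -29298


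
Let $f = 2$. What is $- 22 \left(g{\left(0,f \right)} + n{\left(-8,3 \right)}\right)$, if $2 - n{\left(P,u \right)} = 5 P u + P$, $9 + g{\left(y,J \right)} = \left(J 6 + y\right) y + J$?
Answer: $-2706$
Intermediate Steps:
$g{\left(y,J \right)} = -9 + J + y \left(y + 6 J\right)$ ($g{\left(y,J \right)} = -9 + \left(\left(J 6 + y\right) y + J\right) = -9 + \left(\left(6 J + y\right) y + J\right) = -9 + \left(\left(y + 6 J\right) y + J\right) = -9 + \left(y \left(y + 6 J\right) + J\right) = -9 + \left(J + y \left(y + 6 J\right)\right) = -9 + J + y \left(y + 6 J\right)$)
$n{\left(P,u \right)} = 2 - P - 5 P u$ ($n{\left(P,u \right)} = 2 - \left(5 P u + P\right) = 2 - \left(P + 5 P u\right) = 2 - P - 5 P u$)
$- 22 \left(g{\left(0,f \right)} + n{\left(-8,3 \right)}\right) = - 22 \left(\left(-9 + 2 + 0^{2} + 6 \cdot 2 \cdot 0\right) - \left(-10 - 120\right)\right) = - 22 \left(\left(-9 + 2 + 0 + 0\right) + \left(2 + 8 + 120\right)\right) = - 22 \left(-7 + 130\right) = \left(-22\right) 123 = -2706$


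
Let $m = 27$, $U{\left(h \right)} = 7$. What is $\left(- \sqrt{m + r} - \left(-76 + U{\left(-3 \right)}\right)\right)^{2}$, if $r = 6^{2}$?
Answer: $4824 - 414 \sqrt{7} \approx 3728.7$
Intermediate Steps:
$r = 36$
$\left(- \sqrt{m + r} - \left(-76 + U{\left(-3 \right)}\right)\right)^{2} = \left(- \sqrt{27 + 36} + \left(76 - 7\right)\right)^{2} = \left(- \sqrt{63} + \left(76 - 7\right)\right)^{2} = \left(- 3 \sqrt{7} + 69\right)^{2} = \left(69 - 3 \sqrt{7}\right)^{2}$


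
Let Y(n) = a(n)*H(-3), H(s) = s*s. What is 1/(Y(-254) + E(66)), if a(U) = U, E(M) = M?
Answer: -1/2220 ≈ -0.00045045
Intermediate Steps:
H(s) = s²
Y(n) = 9*n (Y(n) = n*(-3)² = n*9 = 9*n)
1/(Y(-254) + E(66)) = 1/(9*(-254) + 66) = 1/(-2286 + 66) = 1/(-2220) = -1/2220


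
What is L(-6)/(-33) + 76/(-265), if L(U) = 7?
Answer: -4363/8745 ≈ -0.49891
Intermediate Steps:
L(-6)/(-33) + 76/(-265) = 7/(-33) + 76/(-265) = 7*(-1/33) + 76*(-1/265) = -7/33 - 76/265 = -4363/8745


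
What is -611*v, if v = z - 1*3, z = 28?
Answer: -15275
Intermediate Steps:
v = 25 (v = 28 - 1*3 = 28 - 3 = 25)
-611*v = -611*25 = -15275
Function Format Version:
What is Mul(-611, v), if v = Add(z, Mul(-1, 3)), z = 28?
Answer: -15275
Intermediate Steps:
v = 25 (v = Add(28, Mul(-1, 3)) = Add(28, -3) = 25)
Mul(-611, v) = Mul(-611, 25) = -15275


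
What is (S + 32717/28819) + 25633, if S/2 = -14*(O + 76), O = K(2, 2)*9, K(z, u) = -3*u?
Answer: 720997640/28819 ≈ 25018.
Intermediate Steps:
O = -54 (O = -3*2*9 = -6*9 = -54)
S = -616 (S = 2*(-14*(-54 + 76)) = 2*(-14*22) = 2*(-308) = -616)
(S + 32717/28819) + 25633 = (-616 + 32717/28819) + 25633 = -17719787/28819 + 25633 = 720997640/28819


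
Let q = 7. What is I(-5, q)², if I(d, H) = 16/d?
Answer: 256/25 ≈ 10.240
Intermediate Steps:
I(-5, q)² = (16/(-5))² = (16*(-⅕))² = (-16/5)² = 256/25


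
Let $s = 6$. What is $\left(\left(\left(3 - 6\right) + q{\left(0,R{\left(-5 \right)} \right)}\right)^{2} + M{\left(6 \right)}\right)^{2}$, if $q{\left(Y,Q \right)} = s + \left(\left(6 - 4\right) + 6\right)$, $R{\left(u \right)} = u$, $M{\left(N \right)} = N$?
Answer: $16129$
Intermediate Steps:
$q{\left(Y,Q \right)} = 14$ ($q{\left(Y,Q \right)} = 6 + \left(\left(6 - 4\right) + 6\right) = 6 + \left(2 + 6\right) = 6 + 8 = 14$)
$\left(\left(\left(3 - 6\right) + q{\left(0,R{\left(-5 \right)} \right)}\right)^{2} + M{\left(6 \right)}\right)^{2} = \left(\left(\left(3 - 6\right) + 14\right)^{2} + 6\right)^{2} = \left(\left(-3 + 14\right)^{2} + 6\right)^{2} = \left(11^{2} + 6\right)^{2} = \left(121 + 6\right)^{2} = 127^{2} = 16129$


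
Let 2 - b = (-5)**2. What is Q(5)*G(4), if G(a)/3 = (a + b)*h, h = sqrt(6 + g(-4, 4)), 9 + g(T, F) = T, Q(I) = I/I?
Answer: -57*I*sqrt(7) ≈ -150.81*I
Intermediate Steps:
Q(I) = 1
g(T, F) = -9 + T
b = -23 (b = 2 - 1*(-5)**2 = 2 - 1*25 = 2 - 25 = -23)
h = I*sqrt(7) (h = sqrt(6 + (-9 - 4)) = sqrt(6 - 13) = sqrt(-7) = I*sqrt(7) ≈ 2.6458*I)
G(a) = 3*I*sqrt(7)*(-23 + a) (G(a) = 3*((a - 23)*(I*sqrt(7))) = 3*((-23 + a)*(I*sqrt(7))) = 3*(I*sqrt(7)*(-23 + a)) = 3*I*sqrt(7)*(-23 + a))
Q(5)*G(4) = 1*(3*I*sqrt(7)*(-23 + 4)) = 1*(3*I*sqrt(7)*(-19)) = 1*(-57*I*sqrt(7)) = -57*I*sqrt(7)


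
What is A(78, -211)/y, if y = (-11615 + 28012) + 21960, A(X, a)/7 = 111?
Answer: 777/38357 ≈ 0.020257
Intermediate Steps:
A(X, a) = 777 (A(X, a) = 7*111 = 777)
y = 38357 (y = 16397 + 21960 = 38357)
A(78, -211)/y = 777/38357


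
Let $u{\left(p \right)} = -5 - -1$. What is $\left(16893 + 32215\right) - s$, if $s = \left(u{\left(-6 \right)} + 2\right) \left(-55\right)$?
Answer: $48998$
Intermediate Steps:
$u{\left(p \right)} = -4$ ($u{\left(p \right)} = -5 + 1 = -4$)
$s = 110$ ($s = \left(-4 + 2\right) \left(-55\right) = \left(-2\right) \left(-55\right) = 110$)
$\left(16893 + 32215\right) - s = \left(16893 + 32215\right) - 110 = 49108 - 110 = 48998$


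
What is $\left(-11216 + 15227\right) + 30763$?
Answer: $34774$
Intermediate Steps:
$\left(-11216 + 15227\right) + 30763 = 4011 + 30763 = 34774$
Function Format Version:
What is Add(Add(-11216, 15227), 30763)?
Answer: 34774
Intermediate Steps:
Add(Add(-11216, 15227), 30763) = Add(4011, 30763) = 34774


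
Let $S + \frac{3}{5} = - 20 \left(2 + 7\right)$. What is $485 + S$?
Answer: $\frac{1522}{5} \approx 304.4$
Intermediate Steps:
$S = - \frac{903}{5}$ ($S = - \frac{3}{5} - 20 \left(2 + 7\right) = - \frac{3}{5} - 180 = - \frac{903}{5} \approx -180.6$)
$485 + S = 485 - \frac{903}{5} = \frac{1522}{5}$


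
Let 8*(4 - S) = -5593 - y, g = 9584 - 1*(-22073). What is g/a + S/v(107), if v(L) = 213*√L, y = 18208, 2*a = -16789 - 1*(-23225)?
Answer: 31657/3218 + 23833*√107/182328 ≈ 11.190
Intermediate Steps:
a = 3218 (a = (-16789 - 1*(-23225))/2 = (-16789 + 23225)/2 = (½)*6436 = 3218)
g = 31657 (g = 9584 + 22073 = 31657)
S = 23833/8 (S = 4 - (-5593 - 1*18208)/8 = 4 - (-5593 - 18208)/8 = 4 - ⅛*(-23801) = 4 + 23801/8 = 23833/8 ≈ 2979.1)
g/a + S/v(107) = 31657/3218 + 23833/(8*((213*√107))) = 31657*(1/3218) + 23833*(√107/22791)/8 = 31657/3218 + 23833*√107/182328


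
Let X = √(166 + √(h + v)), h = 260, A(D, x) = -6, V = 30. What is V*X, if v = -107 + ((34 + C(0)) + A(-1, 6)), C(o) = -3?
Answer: 30*√(166 + √178) ≈ 401.76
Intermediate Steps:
v = -82 (v = -107 + ((34 - 3) - 6) = -107 + (31 - 6) = -107 + 25 = -82)
X = √(166 + √178) (X = √(166 + √(260 - 82)) = √(166 + √178) ≈ 13.392)
V*X = 30*√(166 + √178)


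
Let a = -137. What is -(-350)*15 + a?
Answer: 5113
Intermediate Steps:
-(-350)*15 + a = -(-350)*15 - 137 = -70*(-75) - 137 = 5250 - 137 = 5113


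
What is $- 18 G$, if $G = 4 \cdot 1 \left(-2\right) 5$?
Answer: $720$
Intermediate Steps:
$G = -40$ ($G = 4 \left(-2\right) 5 = \left(-8\right) 5 = -40$)
$- 18 G = \left(-18\right) \left(-40\right) = 720$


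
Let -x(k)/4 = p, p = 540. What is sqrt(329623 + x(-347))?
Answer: sqrt(327463) ≈ 572.24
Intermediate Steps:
x(k) = -2160 (x(k) = -4*540 = -2160)
sqrt(329623 + x(-347)) = sqrt(329623 - 2160) = sqrt(327463)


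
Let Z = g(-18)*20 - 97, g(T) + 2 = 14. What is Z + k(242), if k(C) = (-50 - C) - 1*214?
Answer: -363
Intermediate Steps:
g(T) = 12 (g(T) = -2 + 14 = 12)
k(C) = -264 - C (k(C) = (-50 - C) - 214 = -264 - C)
Z = 143 (Z = 12*20 - 97 = 240 - 97 = 143)
Z + k(242) = 143 + (-264 - 1*242) = 143 + (-264 - 242) = 143 - 506 = -363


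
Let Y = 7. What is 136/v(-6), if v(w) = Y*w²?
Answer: 34/63 ≈ 0.53968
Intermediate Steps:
v(w) = 7*w²
136/v(-6) = 136/((7*(-6)²)) = 136/((7*36)) = 136/252 = 136*(1/252) = 34/63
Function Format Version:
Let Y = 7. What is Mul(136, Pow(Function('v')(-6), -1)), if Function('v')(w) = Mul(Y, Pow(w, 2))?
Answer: Rational(34, 63) ≈ 0.53968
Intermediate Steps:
Function('v')(w) = Mul(7, Pow(w, 2))
Mul(136, Pow(Function('v')(-6), -1)) = Mul(136, Pow(Mul(7, Pow(-6, 2)), -1)) = Mul(136, Pow(Mul(7, 36), -1)) = Mul(136, Pow(252, -1)) = Mul(136, Rational(1, 252)) = Rational(34, 63)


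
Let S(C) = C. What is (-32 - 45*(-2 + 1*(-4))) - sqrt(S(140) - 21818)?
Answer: 238 - I*sqrt(21678) ≈ 238.0 - 147.23*I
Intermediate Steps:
(-32 - 45*(-2 + 1*(-4))) - sqrt(S(140) - 21818) = (-32 - 45*(-2 + 1*(-4))) - sqrt(140 - 21818) = (-32 - 45*(-2 - 4)) - sqrt(-21678) = (-32 - 45*(-6)) - I*sqrt(21678) = (-32 + 270) - I*sqrt(21678) = 238 - I*sqrt(21678)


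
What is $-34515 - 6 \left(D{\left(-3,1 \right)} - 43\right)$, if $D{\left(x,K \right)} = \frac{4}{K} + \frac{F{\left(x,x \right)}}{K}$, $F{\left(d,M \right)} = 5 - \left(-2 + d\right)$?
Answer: $-34341$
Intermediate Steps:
$F{\left(d,M \right)} = 7 - d$
$D{\left(x,K \right)} = \frac{4}{K} + \frac{7 - x}{K}$
$-34515 - 6 \left(D{\left(-3,1 \right)} - 43\right) = -34515 - 6 \left(\frac{11 - -3}{1} - 43\right) = -34515 - 6 \left(1 \left(11 + 3\right) - 43\right) = -34515 - 6 \left(1 \cdot 14 - 43\right) = -34515 - 6 \left(14 - 43\right) = -34515 - 6 \left(-29\right) = -34515 - -174 = -34515 + 174 = -34341$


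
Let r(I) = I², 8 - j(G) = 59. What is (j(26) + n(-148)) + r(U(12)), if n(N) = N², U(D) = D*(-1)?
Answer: 21997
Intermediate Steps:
U(D) = -D
j(G) = -51 (j(G) = 8 - 1*59 = 8 - 59 = -51)
(j(26) + n(-148)) + r(U(12)) = (-51 + (-148)²) + (-1*12)² = (-51 + 21904) + (-12)² = 21853 + 144 = 21997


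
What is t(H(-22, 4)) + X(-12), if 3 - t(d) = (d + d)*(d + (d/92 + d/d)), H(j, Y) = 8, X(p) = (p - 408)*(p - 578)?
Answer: 5696125/23 ≈ 2.4766e+5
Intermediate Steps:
X(p) = (-578 + p)*(-408 + p) (X(p) = (-408 + p)*(-578 + p) = (-578 + p)*(-408 + p))
t(d) = 3 - 2*d*(1 + 93*d/92) (t(d) = 3 - (d + d)*(d + (d/92 + d/d)) = 3 - 2*d*(d + (d*(1/92) + 1)) = 3 - 2*d*(d + (d/92 + 1)) = 3 - 2*d*(d + (1 + d/92)) = 3 - 2*d*(1 + 93*d/92))
t(H(-22, 4)) + X(-12) = (3 - 2*8 - 93/46*8²) + (235824 + (-12)² - 986*(-12)) = (3 - 16 - 93/46*64) + (235824 + 144 + 11832) = (3 - 16 - 2976/23) + 247800 = -3275/23 + 247800 = 5696125/23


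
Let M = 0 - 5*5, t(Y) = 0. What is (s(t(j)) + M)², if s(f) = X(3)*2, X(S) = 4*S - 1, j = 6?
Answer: 9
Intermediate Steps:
X(S) = -1 + 4*S
s(f) = 22 (s(f) = (-1 + 4*3)*2 = (-1 + 12)*2 = 11*2 = 22)
M = -25 (M = 0 - 25 = -25)
(s(t(j)) + M)² = (22 - 25)² = (-3)² = 9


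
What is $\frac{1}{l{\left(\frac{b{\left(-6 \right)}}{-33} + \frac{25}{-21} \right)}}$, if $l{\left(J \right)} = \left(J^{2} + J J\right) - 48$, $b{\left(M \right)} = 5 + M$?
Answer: $- \frac{53361}{2417680} \approx -0.022071$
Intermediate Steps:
$l{\left(J \right)} = -48 + 2 J^{2}$ ($l{\left(J \right)} = \left(J^{2} + J^{2}\right) - 48 = 2 J^{2} - 48 = -48 + 2 J^{2}$)
$\frac{1}{l{\left(\frac{b{\left(-6 \right)}}{-33} + \frac{25}{-21} \right)}} = \frac{1}{-48 + 2 \left(\frac{5 - 6}{-33} + \frac{25}{-21}\right)^{2}} = \frac{1}{-48 + 2 \left(\left(-1\right) \left(- \frac{1}{33}\right) + 25 \left(- \frac{1}{21}\right)\right)^{2}} = \frac{1}{-48 + 2 \left(\frac{1}{33} - \frac{25}{21}\right)^{2}} = \frac{1}{-48 + 2 \left(- \frac{268}{231}\right)^{2}} = \frac{1}{-48 + 2 \cdot \frac{71824}{53361}} = \frac{1}{-48 + \frac{143648}{53361}} = \frac{1}{- \frac{2417680}{53361}} = - \frac{53361}{2417680}$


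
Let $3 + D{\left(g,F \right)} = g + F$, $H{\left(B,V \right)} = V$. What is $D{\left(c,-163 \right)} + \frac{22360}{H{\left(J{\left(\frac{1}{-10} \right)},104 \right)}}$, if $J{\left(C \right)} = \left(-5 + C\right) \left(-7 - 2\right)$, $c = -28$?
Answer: $21$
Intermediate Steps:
$J{\left(C \right)} = 45 - 9 C$ ($J{\left(C \right)} = \left(-5 + C\right) \left(-9\right) = 45 - 9 C$)
$D{\left(g,F \right)} = -3 + F + g$ ($D{\left(g,F \right)} = -3 + \left(g + F\right) = -3 + \left(F + g\right) = -3 + F + g$)
$D{\left(c,-163 \right)} + \frac{22360}{H{\left(J{\left(\frac{1}{-10} \right)},104 \right)}} = \left(-3 - 163 - 28\right) + \frac{22360}{104} = -194 + 22360 \cdot \frac{1}{104} = -194 + 215 = 21$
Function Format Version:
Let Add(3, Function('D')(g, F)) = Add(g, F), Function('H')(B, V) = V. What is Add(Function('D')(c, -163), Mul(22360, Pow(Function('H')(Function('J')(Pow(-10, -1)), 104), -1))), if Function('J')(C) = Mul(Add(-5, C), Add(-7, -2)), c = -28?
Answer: 21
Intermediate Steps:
Function('J')(C) = Add(45, Mul(-9, C)) (Function('J')(C) = Mul(Add(-5, C), -9) = Add(45, Mul(-9, C)))
Function('D')(g, F) = Add(-3, F, g) (Function('D')(g, F) = Add(-3, Add(g, F)) = Add(-3, Add(F, g)) = Add(-3, F, g))
Add(Function('D')(c, -163), Mul(22360, Pow(Function('H')(Function('J')(Pow(-10, -1)), 104), -1))) = Add(Add(-3, -163, -28), Mul(22360, Pow(104, -1))) = Add(-194, Mul(22360, Rational(1, 104))) = Add(-194, 215) = 21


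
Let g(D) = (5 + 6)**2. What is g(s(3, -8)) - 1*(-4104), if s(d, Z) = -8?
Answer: 4225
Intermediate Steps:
g(D) = 121 (g(D) = 11**2 = 121)
g(s(3, -8)) - 1*(-4104) = 121 - 1*(-4104) = 121 + 4104 = 4225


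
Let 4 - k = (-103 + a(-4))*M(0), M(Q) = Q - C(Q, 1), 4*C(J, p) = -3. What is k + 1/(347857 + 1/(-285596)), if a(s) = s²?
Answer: 27519000414951/397386271084 ≈ 69.250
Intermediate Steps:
C(J, p) = -¾ (C(J, p) = (¼)*(-3) = -¾)
M(Q) = ¾ + Q (M(Q) = Q - 1*(-¾) = Q + ¾ = ¾ + Q)
k = 277/4 (k = 4 - (-103 + (-4)²)*(¾ + 0) = 4 - (-103 + 16)*3/4 = 4 - (-87)*3/4 = 4 - 1*(-261/4) = 4 + 261/4 = 277/4 ≈ 69.250)
k + 1/(347857 + 1/(-285596)) = 277/4 + 1/(347857 + 1/(-285596)) = 277/4 + 1/(347857 - 1/285596) = 277/4 + 1/(99346567771/285596) = 277/4 + 285596/99346567771 = 27519000414951/397386271084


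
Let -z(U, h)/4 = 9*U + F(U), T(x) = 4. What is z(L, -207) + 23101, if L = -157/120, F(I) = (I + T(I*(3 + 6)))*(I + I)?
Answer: 41717291/1800 ≈ 23176.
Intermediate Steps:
F(I) = 2*I*(4 + I) (F(I) = (I + 4)*(I + I) = (4 + I)*(2*I) = 2*I*(4 + I))
L = -157/120 (L = -157*1/120 = -157/120 ≈ -1.3083)
z(U, h) = -36*U - 8*U*(4 + U) (z(U, h) = -4*(9*U + 2*U*(4 + U)) = -36*U - 8*U*(4 + U))
z(L, -207) + 23101 = 4*(-157/120)*(-17 - 2*(-157/120)) + 23101 = 4*(-157/120)*(-17 + 157/60) + 23101 = 4*(-157/120)*(-863/60) + 23101 = 135491/1800 + 23101 = 41717291/1800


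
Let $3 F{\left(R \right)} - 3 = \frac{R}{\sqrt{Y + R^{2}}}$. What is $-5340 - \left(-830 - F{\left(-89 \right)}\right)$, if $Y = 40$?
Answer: $-4509 - \frac{89 \sqrt{7961}}{23883} \approx -4509.3$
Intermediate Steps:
$F{\left(R \right)} = 1 + \frac{R}{3 \sqrt{40 + R^{2}}}$ ($F{\left(R \right)} = 1 + \frac{R \frac{1}{\sqrt{40 + R^{2}}}}{3} = 1 + \frac{R}{3 \sqrt{40 + R^{2}}}$)
$-5340 - \left(-830 - F{\left(-89 \right)}\right) = -5340 - \left(-831 + \frac{89}{3 \sqrt{40 + \left(-89\right)^{2}}}\right) = -5340 - \left(-831 + \frac{89}{3 \sqrt{40 + 7921}}\right) = -5340 - \left(-831 + \frac{89 \sqrt{7961}}{23883}\right) = -5340 + \left(831 - \frac{89 \sqrt{7961}}{23883}\right) = -4509 - \frac{89 \sqrt{7961}}{23883}$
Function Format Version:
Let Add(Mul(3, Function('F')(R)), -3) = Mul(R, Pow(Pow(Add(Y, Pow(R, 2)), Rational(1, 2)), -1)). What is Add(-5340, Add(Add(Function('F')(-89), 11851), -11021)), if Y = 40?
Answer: Add(-4509, Mul(Rational(-89, 23883), Pow(7961, Rational(1, 2)))) ≈ -4509.3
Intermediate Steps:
Function('F')(R) = Add(1, Mul(Rational(1, 3), R, Pow(Add(40, Pow(R, 2)), Rational(-1, 2)))) (Function('F')(R) = Add(1, Mul(Rational(1, 3), Mul(R, Pow(Pow(Add(40, Pow(R, 2)), Rational(1, 2)), -1)))) = Add(1, Mul(Rational(1, 3), Mul(R, Pow(Add(40, Pow(R, 2)), Rational(-1, 2))))) = Add(1, Mul(Rational(1, 3), R, Pow(Add(40, Pow(R, 2)), Rational(-1, 2)))))
Add(-5340, Add(Add(Function('F')(-89), 11851), -11021)) = Add(-5340, Add(Add(Add(1, Mul(Rational(1, 3), -89, Pow(Add(40, Pow(-89, 2)), Rational(-1, 2)))), 11851), -11021)) = Add(-5340, Add(Add(Add(1, Mul(Rational(1, 3), -89, Pow(Add(40, 7921), Rational(-1, 2)))), 11851), -11021)) = Add(-5340, Add(Add(Add(1, Mul(Rational(1, 3), -89, Pow(7961, Rational(-1, 2)))), 11851), -11021)) = Add(-5340, Add(Add(Add(1, Mul(Rational(1, 3), -89, Mul(Rational(1, 7961), Pow(7961, Rational(1, 2))))), 11851), -11021)) = Add(-5340, Add(Add(Add(1, Mul(Rational(-89, 23883), Pow(7961, Rational(1, 2)))), 11851), -11021)) = Add(-5340, Add(Add(11852, Mul(Rational(-89, 23883), Pow(7961, Rational(1, 2)))), -11021)) = Add(-5340, Add(831, Mul(Rational(-89, 23883), Pow(7961, Rational(1, 2))))) = Add(-4509, Mul(Rational(-89, 23883), Pow(7961, Rational(1, 2))))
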